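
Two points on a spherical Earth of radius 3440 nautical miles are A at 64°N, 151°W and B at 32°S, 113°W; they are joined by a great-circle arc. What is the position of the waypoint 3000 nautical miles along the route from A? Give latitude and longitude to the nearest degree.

Write both endpoints as unit vectors p₁, p₂ with components (cos φ cos λ, cos φ sin λ, sin φ).
The central angle between the endpoints is δ = arccos(p₁·p₂) ≈ 1.755 rad (100.6°). The total great-circle distance is δ·R ≈ 1.755 × 3440 ≈ 6038 nmi, so the target fraction is f = 3000/6038 ≈ 0.497.
Interpolate at f ≈ 0.497 with slerp weights a = sin((1−f)δ)/sin δ ≈ 0.786, b = sin(fδ)/sin δ ≈ 0.779.
p = a·p₁ + b·p₂ ≈ (-0.559, -0.775, 0.294); φ = arcsin(p_z) ≈ 17.08°, λ = atan2(p_y, p_x) ≈ -125.82°.

≈ 17°N, 126°W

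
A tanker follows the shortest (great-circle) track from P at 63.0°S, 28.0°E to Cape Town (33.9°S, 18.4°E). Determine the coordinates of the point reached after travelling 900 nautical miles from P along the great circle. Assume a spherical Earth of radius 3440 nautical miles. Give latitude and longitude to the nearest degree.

Write both endpoints as unit vectors p₁, p₂ with components (cos φ cos λ, cos φ sin λ, sin φ).
The central angle between the endpoints is δ = arccos(p₁·p₂) ≈ 0.519 rad (29.7°). The total great-circle distance is δ·R ≈ 0.519 × 3440 ≈ 1784 nmi, so the target fraction is f = 900/1784 ≈ 0.504.
Interpolate at f ≈ 0.504 with slerp weights a = sin((1−f)δ)/sin δ ≈ 0.513, b = sin(fδ)/sin δ ≈ 0.522.
p = a·p₁ + b·p₂ ≈ (0.617, 0.246, -0.748); φ = arcsin(p_z) ≈ -48.41°, λ = atan2(p_y, p_x) ≈ 21.75°.

≈ 48°S, 22°E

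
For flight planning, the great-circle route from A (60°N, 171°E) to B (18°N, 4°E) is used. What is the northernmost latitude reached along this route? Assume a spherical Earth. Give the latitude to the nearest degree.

The great circle lies in the plane with unit normal n̂ = (p₁ × p₂)/|p₁ × p₂|.
Here n̂_z ≈ -0.109; the vertex latitude is φ_max = arccos|n̂_z| ≈ 83.7°.
Check via Clairaut: cos φ_max = |cos φ₁| · sin C = cos(60.0°)·sin(12.6°) ≈ 0.109, again giving ≈ 83.7°.

≈ 84°N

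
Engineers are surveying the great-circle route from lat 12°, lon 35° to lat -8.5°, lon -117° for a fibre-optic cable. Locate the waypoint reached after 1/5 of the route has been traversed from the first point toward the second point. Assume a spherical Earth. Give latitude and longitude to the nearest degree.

≈ lat 13°, lon 4°

The haversine formula gives a central angle δ ≈ 2.657 rad (152.2°) between the endpoints.
Interpolate at f = 1/5 with slerp weights a = sin((1−f)δ)/sin δ ≈ 1.825, b = sin(fδ)/sin δ ≈ 1.088.
p = a·p₁ + b·p₂ ≈ (0.974, 0.065, 0.219); φ = arcsin(p_z) ≈ 12.63°, λ = atan2(p_y, p_x) ≈ 3.82°.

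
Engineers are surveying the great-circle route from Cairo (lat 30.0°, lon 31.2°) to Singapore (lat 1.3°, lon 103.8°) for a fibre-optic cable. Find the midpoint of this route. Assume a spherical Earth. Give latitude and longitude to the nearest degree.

Convert each endpoint to a unit vector on the sphere (x = cos φ cos λ, y = cos φ sin λ, z = sin φ).
The central angle between the endpoints is δ = arccos(p₁·p₂) ≈ 1.297 rad (74.3°).
Interpolate at f = 1/2 with slerp weights a = sin((1−f)δ)/sin δ ≈ 0.627, b = sin(fδ)/sin δ ≈ 0.627.
p = a·p₁ + b·p₂ ≈ (0.315, 0.891, 0.328); φ = arcsin(p_z) ≈ 19.14°, λ = atan2(p_y, p_x) ≈ 70.51°.

≈ lat 19°, lon 71°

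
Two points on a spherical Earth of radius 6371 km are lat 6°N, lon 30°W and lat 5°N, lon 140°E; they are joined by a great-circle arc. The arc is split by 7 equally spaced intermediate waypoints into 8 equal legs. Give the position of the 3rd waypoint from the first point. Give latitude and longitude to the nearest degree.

The haversine formula gives a central angle δ ≈ 2.882 rad (165.1°) between the endpoints.
Interpolate at f = 3/8 with slerp weights a = sin((1−f)δ)/sin δ ≈ 3.797, b = sin(fδ)/sin δ ≈ 3.442.
p = a·p₁ + b·p₂ ≈ (0.644, 0.316, 0.697); φ = arcsin(p_z) ≈ 44.18°, λ = atan2(p_y, p_x) ≈ 26.11°.

≈ lat 44°N, lon 26°E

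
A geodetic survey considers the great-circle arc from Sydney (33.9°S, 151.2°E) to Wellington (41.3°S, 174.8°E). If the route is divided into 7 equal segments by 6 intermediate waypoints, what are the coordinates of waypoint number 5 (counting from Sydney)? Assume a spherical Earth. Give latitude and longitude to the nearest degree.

The haversine formula gives a central angle δ ≈ 0.350 rad (20.0°) between the endpoints.
Interpolate at f = 5/7 with slerp weights a = sin((1−f)δ)/sin δ ≈ 0.291, b = sin(fδ)/sin δ ≈ 0.721.
p = a·p₁ + b·p₂ ≈ (-0.752, 0.166, -0.639); φ = arcsin(p_z) ≈ -39.68°, λ = atan2(p_y, p_x) ≈ 167.58°.

≈ 40°S, 168°E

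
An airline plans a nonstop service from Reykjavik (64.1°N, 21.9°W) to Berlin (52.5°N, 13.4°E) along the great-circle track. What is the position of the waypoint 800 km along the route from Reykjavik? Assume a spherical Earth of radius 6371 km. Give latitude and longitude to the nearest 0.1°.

≈ 61.3°N, 7.4°W

Convert each endpoint to a unit vector on the sphere (x = cos φ cos λ, y = cos φ sin λ, z = sin φ).
The central angle between the endpoints is δ = arccos(p₁·p₂) ≈ 0.375 rad (21.5°). The total great-circle distance is δ·R ≈ 0.375 × 6371 ≈ 2386 km, so the target fraction is f = 800/2386 ≈ 0.335.
Interpolate at f ≈ 0.335 with slerp weights a = sin((1−f)δ)/sin δ ≈ 0.674, b = sin(fδ)/sin δ ≈ 0.342.
p = a·p₁ + b·p₂ ≈ (0.476, -0.061, 0.877); φ = arcsin(p_z) ≈ 61.34°, λ = atan2(p_y, p_x) ≈ -7.36°.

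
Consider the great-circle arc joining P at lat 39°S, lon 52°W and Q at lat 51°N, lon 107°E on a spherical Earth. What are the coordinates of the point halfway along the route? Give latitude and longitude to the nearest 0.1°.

Write both endpoints as unit vectors p₁, p₂ with components (cos φ cos λ, cos φ sin λ, sin φ).
The central angle between the endpoints is δ = arccos(p₁·p₂) ≈ 2.810 rad (161.0°).
Interpolate at f = 1/2 with slerp weights a = sin((1−f)δ)/sin δ ≈ 3.033, b = sin(fδ)/sin δ ≈ 3.033.
p = a·p₁ + b·p₂ ≈ (0.893, -0.032, 0.448); φ = arcsin(p_z) ≈ 26.64°, λ = atan2(p_y, p_x) ≈ -2.06°.

≈ lat 26.6°N, lon 2.1°W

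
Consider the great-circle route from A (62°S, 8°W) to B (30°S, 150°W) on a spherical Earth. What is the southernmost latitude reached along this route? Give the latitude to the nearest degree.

≈ 75°S

The great circle lies in the plane with unit normal n̂ = (p₁ × p₂)/|p₁ × p₂|.
Here n̂_z ≈ -0.252; the vertex latitude is φ_max = arccos|n̂_z| ≈ 75.4°.
Check via Clairaut: cos φ_max = |cos φ₁| · sin C = cos(62.0°)·sin(147.5°) ≈ 0.252, again giving ≈ 75.4°.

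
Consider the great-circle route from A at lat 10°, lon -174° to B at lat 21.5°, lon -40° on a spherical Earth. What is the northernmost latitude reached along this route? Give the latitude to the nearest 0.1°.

≈ 36.5°

The great circle lies in the plane with unit normal n̂ = (p₁ × p₂)/|p₁ × p₂|.
Here n̂_z ≈ +0.804; the vertex latitude is φ_max = arccos|n̂_z| ≈ 36.5°.
Check via Clairaut: cos φ_max = |cos φ₁| · sin C = cos(10.0°)·sin(54.7°) ≈ 0.804, again giving ≈ 36.5°.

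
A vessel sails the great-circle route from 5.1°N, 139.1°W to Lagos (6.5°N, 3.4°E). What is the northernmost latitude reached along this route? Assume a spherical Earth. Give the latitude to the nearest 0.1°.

≈ 17.6°N

The great circle lies in the plane with unit normal n̂ = (p₁ × p₂)/|p₁ × p₂|.
Here n̂_z ≈ +0.953; the vertex latitude is φ_max = arccos|n̂_z| ≈ 17.6°.
Check via Clairaut: cos φ_max = |cos φ₁| · sin C = cos(5.1°)·sin(73.2°) ≈ 0.953, again giving ≈ 17.6°.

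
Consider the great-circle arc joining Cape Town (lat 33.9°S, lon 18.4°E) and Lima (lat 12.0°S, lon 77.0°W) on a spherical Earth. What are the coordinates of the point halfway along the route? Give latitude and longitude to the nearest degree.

Write both endpoints as unit vectors p₁, p₂ with components (cos φ cos λ, cos φ sin λ, sin φ).
The central angle between the endpoints is δ = arccos(p₁·p₂) ≈ 1.531 rad (87.7°).
Interpolate at f = 1/2 with slerp weights a = sin((1−f)δ)/sin δ ≈ 0.694, b = sin(fδ)/sin δ ≈ 0.694.
p = a·p₁ + b·p₂ ≈ (0.699, -0.479, -0.531); φ = arcsin(p_z) ≈ -32.07°, λ = atan2(p_y, p_x) ≈ -34.44°.

≈ lat 32°S, lon 34°W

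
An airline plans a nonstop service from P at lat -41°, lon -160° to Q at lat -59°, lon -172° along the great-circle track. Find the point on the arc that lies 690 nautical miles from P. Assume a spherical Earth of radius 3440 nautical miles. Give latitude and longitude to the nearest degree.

Convert each endpoint to a unit vector on the sphere (x = cos φ cos λ, y = cos φ sin λ, z = sin φ).
The central angle between the endpoints is δ = arccos(p₁·p₂) ≈ 0.341 rad (19.5°). The total great-circle distance is δ·R ≈ 0.341 × 3440 ≈ 1172 nmi, so the target fraction is f = 690/1172 ≈ 0.589.
Interpolate at f ≈ 0.589 with slerp weights a = sin((1−f)δ)/sin δ ≈ 0.418, b = sin(fδ)/sin δ ≈ 0.596.
p = a·p₁ + b·p₂ ≈ (-0.600, -0.151, -0.785); φ = arcsin(p_z) ≈ -51.75°, λ = atan2(p_y, p_x) ≈ -165.92°.

≈ lat -52°, lon -166°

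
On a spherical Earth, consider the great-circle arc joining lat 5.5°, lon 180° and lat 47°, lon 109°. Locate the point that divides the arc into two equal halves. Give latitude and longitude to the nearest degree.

≈ lat 31°, lon 152°

Convert each endpoint to a unit vector on the sphere (x = cos φ cos λ, y = cos φ sin λ, z = sin φ).
The central angle between the endpoints is δ = arccos(p₁·p₂) ≈ 1.275 rad (73.1°).
Interpolate at f = 1/2 with slerp weights a = sin((1−f)δ)/sin δ ≈ 0.622, b = sin(fδ)/sin δ ≈ 0.622.
p = a·p₁ + b·p₂ ≈ (-0.758, 0.401, 0.515); φ = arcsin(p_z) ≈ 30.98°, λ = atan2(p_y, p_x) ≈ 152.09°.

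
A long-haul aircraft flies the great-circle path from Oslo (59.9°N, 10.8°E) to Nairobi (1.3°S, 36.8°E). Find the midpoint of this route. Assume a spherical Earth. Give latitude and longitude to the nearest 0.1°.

≈ 29.9°N, 28.2°E

Write both endpoints as unit vectors p₁, p₂ with components (cos φ cos λ, cos φ sin λ, sin φ).
The central angle between the endpoints is δ = arccos(p₁·p₂) ≈ 1.125 rad (64.5°).
Interpolate at f = 1/2 with slerp weights a = sin((1−f)δ)/sin δ ≈ 0.591, b = sin(fδ)/sin δ ≈ 0.591.
p = a·p₁ + b·p₂ ≈ (0.764, 0.410, 0.498); φ = arcsin(p_z) ≈ 29.87°, λ = atan2(p_y, p_x) ≈ 28.18°.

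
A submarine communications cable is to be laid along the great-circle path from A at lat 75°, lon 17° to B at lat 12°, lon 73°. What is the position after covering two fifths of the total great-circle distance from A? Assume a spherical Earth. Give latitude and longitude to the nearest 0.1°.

From cos δ = sin φ₁ sin φ₂ + cos φ₁ cos φ₂ cos Δλ, the central angle is δ ≈ 1.221 rad (70.0°).
Interpolate at f = 2/5 with slerp weights a = sin((1−f)δ)/sin δ ≈ 0.712, b = sin(fδ)/sin δ ≈ 0.500.
p = a·p₁ + b·p₂ ≈ (0.319, 0.521, 0.792); φ = arcsin(p_z) ≈ 52.33°, λ = atan2(p_y, p_x) ≈ 58.52°.

≈ lat 52.3°, lon 58.5°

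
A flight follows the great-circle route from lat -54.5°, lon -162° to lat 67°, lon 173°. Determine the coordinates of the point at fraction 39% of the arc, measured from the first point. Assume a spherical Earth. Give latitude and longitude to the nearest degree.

≈ lat -7°, lon -170°

Write both endpoints as unit vectors p₁, p₂ with components (cos φ cos λ, cos φ sin λ, sin φ).
The central angle between the endpoints is δ = arccos(p₁·p₂) ≈ 2.146 rad (122.9°).
Interpolate at f = 0.39 with slerp weights a = sin((1−f)δ)/sin δ ≈ 1.151, b = sin(fδ)/sin δ ≈ 0.885.
p = a·p₁ + b·p₂ ≈ (-0.979, -0.164, -0.123); φ = arcsin(p_z) ≈ -7.04°, λ = atan2(p_y, p_x) ≈ -170.47°.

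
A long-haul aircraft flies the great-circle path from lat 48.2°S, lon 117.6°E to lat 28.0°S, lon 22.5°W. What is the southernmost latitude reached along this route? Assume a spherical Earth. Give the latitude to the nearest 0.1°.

The great circle lies in the plane with unit normal n̂ = (p₁ × p₂)/|p₁ × p₂|.
Here n̂_z ≈ -0.379; the vertex latitude is φ_max = arccos|n̂_z| ≈ 67.7°.
Check via Clairaut: cos φ_max = |cos φ₁| · sin C = cos(48.2°)·sin(145.3°) ≈ 0.379, again giving ≈ 67.7°.

≈ 67.7°S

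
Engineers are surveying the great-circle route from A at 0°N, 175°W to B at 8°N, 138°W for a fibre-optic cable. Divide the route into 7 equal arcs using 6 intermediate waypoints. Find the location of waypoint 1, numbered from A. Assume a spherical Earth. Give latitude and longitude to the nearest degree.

Convert each endpoint to a unit vector on the sphere (x = cos φ cos λ, y = cos φ sin λ, z = sin φ).
The central angle between the endpoints is δ = arccos(p₁·p₂) ≈ 0.659 rad (37.7°).
Interpolate at f = 1/7 with slerp weights a = sin((1−f)δ)/sin δ ≈ 0.874, b = sin(fδ)/sin δ ≈ 0.154.
p = a·p₁ + b·p₂ ≈ (-0.984, -0.178, 0.021); φ = arcsin(p_z) ≈ 1.22°, λ = atan2(p_y, p_x) ≈ -169.75°.

≈ 1°N, 170°W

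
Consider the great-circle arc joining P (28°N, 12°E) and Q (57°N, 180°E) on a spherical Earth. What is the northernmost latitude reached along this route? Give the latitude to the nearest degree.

The great circle lies in the plane with unit normal n̂ = (p₁ × p₂)/|p₁ × p₂|.
Here n̂_z ≈ +0.100; the vertex latitude is φ_max = arccos|n̂_z| ≈ 84.2°.
Check via Clairaut: cos φ_max = |cos φ₁| · sin C = cos(28.0°)·sin(6.5°) ≈ 0.100, again giving ≈ 84.2°.

≈ 84°N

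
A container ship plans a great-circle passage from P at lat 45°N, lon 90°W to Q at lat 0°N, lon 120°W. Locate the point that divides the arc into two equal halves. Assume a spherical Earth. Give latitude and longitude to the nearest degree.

≈ lat 23°N, lon 108°W

Convert each endpoint to a unit vector on the sphere (x = cos φ cos λ, y = cos φ sin λ, z = sin φ).
The central angle between the endpoints is δ = arccos(p₁·p₂) ≈ 0.912 rad (52.2°).
Interpolate at f = 1/2 with slerp weights a = sin((1−f)δ)/sin δ ≈ 0.557, b = sin(fδ)/sin δ ≈ 0.557.
p = a·p₁ + b·p₂ ≈ (-0.278, -0.876, 0.394); φ = arcsin(p_z) ≈ 23.19°, λ = atan2(p_y, p_x) ≈ -107.63°.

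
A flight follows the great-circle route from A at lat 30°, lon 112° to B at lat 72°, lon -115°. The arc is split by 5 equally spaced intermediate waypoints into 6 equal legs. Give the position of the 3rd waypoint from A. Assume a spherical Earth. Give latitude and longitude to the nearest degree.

Convert each endpoint to a unit vector on the sphere (x = cos φ cos λ, y = cos φ sin λ, z = sin φ).
The central angle between the endpoints is δ = arccos(p₁·p₂) ≈ 1.273 rad (73.0°).
Interpolate at f = 3/6 with slerp weights a = sin((1−f)δ)/sin δ ≈ 0.622, b = sin(fδ)/sin δ ≈ 0.622.
p = a·p₁ + b·p₂ ≈ (-0.283, 0.325, 0.902); φ = arcsin(p_z) ≈ 64.47°, λ = atan2(p_y, p_x) ≈ 131.03°.

≈ lat 64°, lon 131°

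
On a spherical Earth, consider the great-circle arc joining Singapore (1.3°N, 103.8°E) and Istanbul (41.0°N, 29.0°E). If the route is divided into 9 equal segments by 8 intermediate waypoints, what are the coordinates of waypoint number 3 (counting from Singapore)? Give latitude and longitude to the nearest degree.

From cos δ = sin φ₁ sin φ₂ + cos φ₁ cos φ₂ cos Δλ, the central angle is δ ≈ 1.356 rad (77.7°).
Interpolate at f = 3/9 with slerp weights a = sin((1−f)δ)/sin δ ≈ 0.804, b = sin(fδ)/sin δ ≈ 0.447.
p = a·p₁ + b·p₂ ≈ (0.103, 0.945, 0.312); φ = arcsin(p_z) ≈ 18.16°, λ = atan2(p_y, p_x) ≈ 83.76°.

≈ 18°N, 84°E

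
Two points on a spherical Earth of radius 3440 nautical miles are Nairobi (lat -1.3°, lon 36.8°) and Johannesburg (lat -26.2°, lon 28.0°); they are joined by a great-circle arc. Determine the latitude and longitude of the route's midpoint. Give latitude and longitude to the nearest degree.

≈ lat -14°, lon 33°

Write both endpoints as unit vectors p₁, p₂ with components (cos φ cos λ, cos φ sin λ, sin φ).
The central angle between the endpoints is δ = arccos(p₁·p₂) ≈ 0.459 rad (26.3°).
Interpolate at f = 1/2 with slerp weights a = sin((1−f)δ)/sin δ ≈ 0.513, b = sin(fδ)/sin δ ≈ 0.513.
p = a·p₁ + b·p₂ ≈ (0.818, 0.524, -0.238); φ = arcsin(p_z) ≈ -13.79°, λ = atan2(p_y, p_x) ≈ 32.64°.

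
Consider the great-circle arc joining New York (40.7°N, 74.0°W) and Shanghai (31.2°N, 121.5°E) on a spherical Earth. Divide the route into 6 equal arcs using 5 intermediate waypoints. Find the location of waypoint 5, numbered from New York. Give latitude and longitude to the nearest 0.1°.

Write both endpoints as unit vectors p₁, p₂ with components (cos φ cos λ, cos φ sin λ, sin φ).
The central angle between the endpoints is δ = arccos(p₁·p₂) ≈ 1.862 rad (106.7°).
Interpolate at f = 5/6 with slerp weights a = sin((1−f)δ)/sin δ ≈ 0.319, b = sin(fδ)/sin δ ≈ 1.044.
p = a·p₁ + b·p₂ ≈ (-0.400, 0.529, 0.749); φ = arcsin(p_z) ≈ 48.47°, λ = atan2(p_y, p_x) ≈ 127.09°.

≈ 48.5°N, 127.1°E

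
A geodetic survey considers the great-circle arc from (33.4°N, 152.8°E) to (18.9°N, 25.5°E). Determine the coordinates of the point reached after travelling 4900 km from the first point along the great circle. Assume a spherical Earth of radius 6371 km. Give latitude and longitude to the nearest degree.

≈ (49°N, 96°E)

Convert each endpoint to a unit vector on the sphere (x = cos φ cos λ, y = cos φ sin λ, z = sin φ).
The central angle between the endpoints is δ = arccos(p₁·p₂) ≈ 1.876 rad (107.5°). The total great-circle distance is δ·R ≈ 1.876 × 6371 ≈ 11951 km, so the target fraction is f = 4900/11951 ≈ 0.410.
Interpolate at f ≈ 0.410 with slerp weights a = sin((1−f)δ)/sin δ ≈ 0.938, b = sin(fδ)/sin δ ≈ 0.729.
p = a·p₁ + b·p₂ ≈ (-0.073, 0.655, 0.752); φ = arcsin(p_z) ≈ 48.79°, λ = atan2(p_y, p_x) ≈ 96.40°.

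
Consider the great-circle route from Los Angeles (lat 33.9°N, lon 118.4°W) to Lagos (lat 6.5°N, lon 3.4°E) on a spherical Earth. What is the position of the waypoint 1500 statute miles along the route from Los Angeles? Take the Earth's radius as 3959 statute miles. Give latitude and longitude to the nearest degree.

≈ lat 40°N, lon 92°W

Write both endpoints as unit vectors p₁, p₂ with components (cos φ cos λ, cos φ sin λ, sin φ).
The central angle between the endpoints is δ = arccos(p₁·p₂) ≈ 1.951 rad (111.8°). The total great-circle distance is δ·R ≈ 1.951 × 3959 ≈ 7725 mi, so the target fraction is f = 1500/7725 ≈ 0.194.
Interpolate at f ≈ 0.194 with slerp weights a = sin((1−f)δ)/sin δ ≈ 1.077, b = sin(fδ)/sin δ ≈ 0.398.
p = a·p₁ + b·p₂ ≈ (-0.030, -0.763, 0.646); φ = arcsin(p_z) ≈ 40.23°, λ = atan2(p_y, p_x) ≈ -92.26°.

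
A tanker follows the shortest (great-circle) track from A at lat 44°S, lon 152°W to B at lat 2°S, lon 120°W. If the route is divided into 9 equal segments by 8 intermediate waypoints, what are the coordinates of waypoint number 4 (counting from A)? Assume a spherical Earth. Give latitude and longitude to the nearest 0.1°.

≈ lat 26.2°S, lon 135.0°W

Write both endpoints as unit vectors p₁, p₂ with components (cos φ cos λ, cos φ sin λ, sin φ).
The central angle between the endpoints is δ = arccos(p₁·p₂) ≈ 0.884 rad (50.7°).
Interpolate at f = 4/9 with slerp weights a = sin((1−f)δ)/sin δ ≈ 0.610, b = sin(fδ)/sin δ ≈ 0.495.
p = a·p₁ + b·p₂ ≈ (-0.635, -0.635, -0.441); φ = arcsin(p_z) ≈ -26.16°, λ = atan2(p_y, p_x) ≈ -135.01°.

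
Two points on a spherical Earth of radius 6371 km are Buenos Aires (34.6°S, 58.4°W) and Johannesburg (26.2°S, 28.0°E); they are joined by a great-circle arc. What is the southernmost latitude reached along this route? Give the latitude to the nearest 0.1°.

The great circle lies in the plane with unit normal n̂ = (p₁ × p₂)/|p₁ × p₂|.
Here n̂_z ≈ +0.772; the vertex latitude is φ_max = arccos|n̂_z| ≈ 39.5°.
Check via Clairaut: cos φ_max = |cos φ₁| · sin C = cos(34.6°)·sin(110.3°) ≈ 0.772, again giving ≈ 39.5°.

≈ 39.5°S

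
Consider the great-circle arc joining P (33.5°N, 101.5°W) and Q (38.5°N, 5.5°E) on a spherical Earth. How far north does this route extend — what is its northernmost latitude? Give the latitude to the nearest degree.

The great circle lies in the plane with unit normal n̂ = (p₁ × p₂)/|p₁ × p₂|.
Here n̂_z ≈ +0.632; the vertex latitude is φ_max = arccos|n̂_z| ≈ 50.8°.
Check via Clairaut: cos φ_max = |cos φ₁| · sin C = cos(33.5°)·sin(49.2°) ≈ 0.632, again giving ≈ 50.8°.

≈ 51°N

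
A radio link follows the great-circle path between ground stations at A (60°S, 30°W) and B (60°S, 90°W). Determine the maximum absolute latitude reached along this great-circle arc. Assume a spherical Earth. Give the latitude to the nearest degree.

The great circle lies in the plane with unit normal n̂ = (p₁ × p₂)/|p₁ × p₂|.
Here n̂_z ≈ -0.447; the vertex latitude is φ_max = arccos|n̂_z| ≈ 63.4°.
Check via Clairaut: cos φ_max = |cos φ₁| · sin C = cos(60.0°)·sin(116.6°) ≈ 0.447, again giving ≈ 63.4°.

≈ 63°S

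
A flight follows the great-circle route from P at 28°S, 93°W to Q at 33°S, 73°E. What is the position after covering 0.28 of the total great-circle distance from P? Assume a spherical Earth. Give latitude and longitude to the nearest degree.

≈ 59°S, 79°W

The haversine formula gives a central angle δ ≈ 2.052 rad (117.6°) between the endpoints.
Interpolate at f = 0.28 with slerp weights a = sin((1−f)δ)/sin δ ≈ 1.123, b = sin(fδ)/sin δ ≈ 0.613.
p = a·p₁ + b·p₂ ≈ (0.098, -0.499, -0.861); φ = arcsin(p_z) ≈ -59.45°, λ = atan2(p_y, p_x) ≈ -78.83°.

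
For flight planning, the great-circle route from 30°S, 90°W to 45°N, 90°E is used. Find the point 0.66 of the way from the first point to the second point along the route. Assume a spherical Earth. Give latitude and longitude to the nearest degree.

≈ 79°N, 90°W

The haversine formula gives a central angle δ ≈ 2.880 rad (165.0°) between the endpoints.
Interpolate at f = 0.66 with slerp weights a = sin((1−f)δ)/sin δ ≈ 3.207, b = sin(fδ)/sin δ ≈ 3.655.
p = a·p₁ + b·p₂ ≈ (0.000, -0.193, 0.981); φ = arcsin(p_z) ≈ 78.90°, λ = atan2(p_y, p_x) ≈ -90.00°.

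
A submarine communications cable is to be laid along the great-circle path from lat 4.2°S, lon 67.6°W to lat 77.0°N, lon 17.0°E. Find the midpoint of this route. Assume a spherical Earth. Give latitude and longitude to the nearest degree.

≈ lat 41°N, lon 55°W

The haversine formula gives a central angle δ ≈ 1.621 rad (92.9°) between the endpoints.
Interpolate at f = 1/2 with slerp weights a = sin((1−f)δ)/sin δ ≈ 0.726, b = sin(fδ)/sin δ ≈ 0.726.
p = a·p₁ + b·p₂ ≈ (0.432, -0.621, 0.654); φ = arcsin(p_z) ≈ 40.83°, λ = atan2(p_y, p_x) ≈ -55.20°.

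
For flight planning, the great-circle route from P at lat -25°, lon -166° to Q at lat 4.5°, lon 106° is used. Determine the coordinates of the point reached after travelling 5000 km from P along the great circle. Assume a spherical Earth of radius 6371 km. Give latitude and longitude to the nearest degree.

≈ lat -14°, lon 147°

Write both endpoints as unit vectors p₁, p₂ with components (cos φ cos λ, cos φ sin λ, sin φ).
The central angle between the endpoints is δ = arccos(p₁·p₂) ≈ 1.572 rad (90.1°). The total great-circle distance is δ·R ≈ 1.572 × 6371 ≈ 10018 km, so the target fraction is f = 5000/10018 ≈ 0.499.
Interpolate at f ≈ 0.499 with slerp weights a = sin((1−f)δ)/sin δ ≈ 0.709, b = sin(fδ)/sin δ ≈ 0.707.
p = a·p₁ + b·p₂ ≈ (-0.817, 0.522, -0.244); φ = arcsin(p_z) ≈ -14.13°, λ = atan2(p_y, p_x) ≈ 147.44°.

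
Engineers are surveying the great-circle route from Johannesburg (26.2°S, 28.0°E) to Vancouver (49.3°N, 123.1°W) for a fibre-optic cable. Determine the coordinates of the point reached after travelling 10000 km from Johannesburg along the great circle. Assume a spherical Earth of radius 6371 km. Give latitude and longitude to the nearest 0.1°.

From cos δ = sin φ₁ sin φ₂ + cos φ₁ cos φ₂ cos Δλ, the central angle is δ ≈ 2.581 rad (147.9°). The total great-circle distance is δ·R ≈ 2.581 × 6371 ≈ 16444 km, so the target fraction is f = 10000/16444 ≈ 0.608.
Interpolate at f ≈ 0.608 with slerp weights a = sin((1−f)δ)/sin δ ≈ 1.594, b = sin(fδ)/sin δ ≈ 1.881.
p = a·p₁ + b·p₂ ≈ (0.593, -0.356, 0.722); φ = arcsin(p_z) ≈ 46.23°, λ = atan2(p_y, p_x) ≈ -30.97°.

≈ 46.2°N, 31.0°W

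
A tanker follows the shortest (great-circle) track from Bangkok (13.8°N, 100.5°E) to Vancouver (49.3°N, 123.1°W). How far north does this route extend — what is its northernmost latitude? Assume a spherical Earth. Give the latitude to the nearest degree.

≈ 63°N

The great circle lies in the plane with unit normal n̂ = (p₁ × p₂)/|p₁ × p₂|.
Here n̂_z ≈ +0.455; the vertex latitude is φ_max = arccos|n̂_z| ≈ 63.0°.
Check via Clairaut: cos φ_max = |cos φ₁| · sin C = cos(13.8°)·sin(27.9°) ≈ 0.455, again giving ≈ 63.0°.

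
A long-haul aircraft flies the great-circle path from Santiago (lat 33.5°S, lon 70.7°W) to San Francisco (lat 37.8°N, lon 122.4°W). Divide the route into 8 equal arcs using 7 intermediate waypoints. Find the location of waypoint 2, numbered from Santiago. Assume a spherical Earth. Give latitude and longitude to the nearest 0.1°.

From cos δ = sin φ₁ sin φ₂ + cos φ₁ cos φ₂ cos Δλ, the central angle is δ ≈ 1.501 rad (86.0°).
Interpolate at f = 2/8 with slerp weights a = sin((1−f)δ)/sin δ ≈ 0.905, b = sin(fδ)/sin δ ≈ 0.367.
p = a·p₁ + b·p₂ ≈ (0.094, -0.957, -0.274); φ = arcsin(p_z) ≈ -15.91°, λ = atan2(p_y, p_x) ≈ -84.40°.

≈ lat 15.9°S, lon 84.4°W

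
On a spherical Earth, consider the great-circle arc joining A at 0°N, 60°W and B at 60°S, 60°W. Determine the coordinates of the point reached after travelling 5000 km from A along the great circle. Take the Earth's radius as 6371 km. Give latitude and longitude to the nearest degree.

≈ 45°S, 60°W

The haversine formula gives a central angle δ ≈ 1.047 rad (60.0°) between the endpoints. The total great-circle distance is δ·R ≈ 1.047 × 6371 ≈ 6672 km, so the target fraction is f = 5000/6672 ≈ 0.749.
Interpolate at f ≈ 0.749 with slerp weights a = sin((1−f)δ)/sin δ ≈ 0.300, b = sin(fδ)/sin δ ≈ 0.816.
p = a·p₁ + b·p₂ ≈ (0.354, -0.613, -0.707); φ = arcsin(p_z) ≈ -44.97°, λ = atan2(p_y, p_x) ≈ -60.00°.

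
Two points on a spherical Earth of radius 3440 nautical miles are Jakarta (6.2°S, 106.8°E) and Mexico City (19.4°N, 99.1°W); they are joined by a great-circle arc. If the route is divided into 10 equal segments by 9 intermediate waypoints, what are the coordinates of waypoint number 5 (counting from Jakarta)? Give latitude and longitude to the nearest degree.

≈ 27°N, 177°E

Write both endpoints as unit vectors p₁, p₂ with components (cos φ cos λ, cos φ sin λ, sin φ).
The central angle between the endpoints is δ = arccos(p₁·p₂) ≈ 2.645 rad (151.6°).
Interpolate at f = 5/10 with slerp weights a = sin((1−f)δ)/sin δ ≈ 2.036, b = sin(fδ)/sin δ ≈ 2.036.
p = a·p₁ + b·p₂ ≈ (-0.889, 0.041, 0.456); φ = arcsin(p_z) ≈ 27.16°, λ = atan2(p_y, p_x) ≈ 177.33°.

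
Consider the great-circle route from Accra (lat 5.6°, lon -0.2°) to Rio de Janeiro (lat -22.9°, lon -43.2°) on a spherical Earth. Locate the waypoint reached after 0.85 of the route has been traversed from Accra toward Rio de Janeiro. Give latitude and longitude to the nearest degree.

≈ lat -19°, lon -36°

Write both endpoints as unit vectors p₁, p₂ with components (cos φ cos λ, cos φ sin λ, sin φ).
The central angle between the endpoints is δ = arccos(p₁·p₂) ≈ 0.886 rad (50.8°).
Interpolate at f = 0.85 with slerp weights a = sin((1−f)δ)/sin δ ≈ 0.171, b = sin(fδ)/sin δ ≈ 0.883.
p = a·p₁ + b·p₂ ≈ (0.763, -0.557, -0.327); φ = arcsin(p_z) ≈ -19.08°, λ = atan2(p_y, p_x) ≈ -36.14°.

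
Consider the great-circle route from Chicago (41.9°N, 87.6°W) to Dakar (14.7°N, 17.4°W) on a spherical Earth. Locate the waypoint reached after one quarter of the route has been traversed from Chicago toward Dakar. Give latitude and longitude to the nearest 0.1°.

Write both endpoints as unit vectors p₁, p₂ with components (cos φ cos λ, cos φ sin λ, sin φ).
The central angle between the endpoints is δ = arccos(p₁·p₂) ≈ 1.145 rad (65.6°).
Interpolate at f = 1/4 with slerp weights a = sin((1−f)δ)/sin δ ≈ 0.831, b = sin(fδ)/sin δ ≈ 0.310.
p = a·p₁ + b·p₂ ≈ (0.312, -0.708, 0.634); φ = arcsin(p_z) ≈ 39.33°, λ = atan2(p_y, p_x) ≈ -66.21°.

≈ (39.3°N, 66.2°W)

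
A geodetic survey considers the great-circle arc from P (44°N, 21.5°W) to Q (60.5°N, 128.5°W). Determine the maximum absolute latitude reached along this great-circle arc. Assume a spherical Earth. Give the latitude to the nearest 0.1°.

The great circle lies in the plane with unit normal n̂ = (p₁ × p₂)/|p₁ × p₂|.
Here n̂_z ≈ -0.391; the vertex latitude is φ_max = arccos|n̂_z| ≈ 67.0°.

≈ 67.0°N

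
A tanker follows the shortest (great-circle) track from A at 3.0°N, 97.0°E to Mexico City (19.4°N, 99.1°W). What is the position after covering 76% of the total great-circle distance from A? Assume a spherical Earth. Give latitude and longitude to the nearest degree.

≈ 46°N, 130°W

From cos δ = sin φ₁ sin φ₂ + cos φ₁ cos φ₂ cos Δλ, the central angle is δ ≈ 2.663 rad (152.6°).
Interpolate at f = 0.76 with slerp weights a = sin((1−f)δ)/sin δ ≈ 1.295, b = sin(fδ)/sin δ ≈ 1.952.
p = a·p₁ + b·p₂ ≈ (-0.449, -0.534, 0.716); φ = arcsin(p_z) ≈ 45.74°, λ = atan2(p_y, p_x) ≈ -130.02°.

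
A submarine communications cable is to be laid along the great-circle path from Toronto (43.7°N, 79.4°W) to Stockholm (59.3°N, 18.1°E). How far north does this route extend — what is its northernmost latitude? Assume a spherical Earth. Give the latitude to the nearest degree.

≈ 64°N

The great circle lies in the plane with unit normal n̂ = (p₁ × p₂)/|p₁ × p₂|.
Here n̂_z ≈ +0.437; the vertex latitude is φ_max = arccos|n̂_z| ≈ 64.1°.
Check via Clairaut: cos φ_max = |cos φ₁| · sin C = cos(43.7°)·sin(37.2°) ≈ 0.437, again giving ≈ 64.1°.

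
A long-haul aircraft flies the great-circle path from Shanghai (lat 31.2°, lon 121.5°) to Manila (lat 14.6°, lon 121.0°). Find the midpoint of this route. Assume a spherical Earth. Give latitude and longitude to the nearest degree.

≈ lat 23°, lon 121°

Write both endpoints as unit vectors p₁, p₂ with components (cos φ cos λ, cos φ sin λ, sin φ).
The central angle between the endpoints is δ = arccos(p₁·p₂) ≈ 0.290 rad (16.6°).
Interpolate at f = 1/2 with slerp weights a = sin((1−f)δ)/sin δ ≈ 0.505, b = sin(fδ)/sin δ ≈ 0.505.
p = a·p₁ + b·p₂ ≈ (-0.478, 0.788, 0.389); φ = arcsin(p_z) ≈ 22.90°, λ = atan2(p_y, p_x) ≈ 121.23°.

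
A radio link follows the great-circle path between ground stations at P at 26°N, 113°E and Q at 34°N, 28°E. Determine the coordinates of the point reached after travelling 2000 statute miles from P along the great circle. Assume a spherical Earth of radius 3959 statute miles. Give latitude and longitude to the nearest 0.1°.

≈ 36.8°N, 81.3°E

From cos δ = sin φ₁ sin φ₂ + cos φ₁ cos φ₂ cos Δλ, the central angle is δ ≈ 1.256 rad (71.9°). The total great-circle distance is δ·R ≈ 1.256 × 3959 ≈ 4971 mi, so the target fraction is f = 2000/4971 ≈ 0.402.
Interpolate at f ≈ 0.402 with slerp weights a = sin((1−f)δ)/sin δ ≈ 0.717, b = sin(fδ)/sin δ ≈ 0.509.
p = a·p₁ + b·p₂ ≈ (0.121, 0.792, 0.599); φ = arcsin(p_z) ≈ 36.80°, λ = atan2(p_y, p_x) ≈ 81.33°.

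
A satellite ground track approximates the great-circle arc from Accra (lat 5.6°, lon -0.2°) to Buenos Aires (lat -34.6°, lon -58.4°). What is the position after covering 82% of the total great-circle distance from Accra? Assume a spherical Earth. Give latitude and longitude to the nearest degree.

From cos δ = sin φ₁ sin φ₂ + cos φ₁ cos φ₂ cos Δλ, the central angle is δ ≈ 1.185 rad (67.9°).
Interpolate at f = 0.82 with slerp weights a = sin((1−f)δ)/sin δ ≈ 0.228, b = sin(fδ)/sin δ ≈ 0.891.
p = a·p₁ + b·p₂ ≈ (0.612, -0.626, -0.484); φ = arcsin(p_z) ≈ -28.94°, λ = atan2(p_y, p_x) ≈ -45.64°.

≈ lat -29°, lon -46°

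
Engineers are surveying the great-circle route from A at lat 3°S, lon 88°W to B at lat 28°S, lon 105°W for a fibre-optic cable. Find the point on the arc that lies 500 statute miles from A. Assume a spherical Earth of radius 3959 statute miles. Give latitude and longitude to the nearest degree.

≈ lat 9°S, lon 92°W

Write both endpoints as unit vectors p₁, p₂ with components (cos φ cos λ, cos φ sin λ, sin φ).
The central angle between the endpoints is δ = arccos(p₁·p₂) ≈ 0.520 rad (29.8°). The total great-circle distance is δ·R ≈ 0.520 × 3959 ≈ 2059 mi, so the target fraction is f = 500/2059 ≈ 0.243.
Interpolate at f ≈ 0.243 with slerp weights a = sin((1−f)δ)/sin δ ≈ 0.772, b = sin(fδ)/sin δ ≈ 0.253.
p = a·p₁ + b·p₂ ≈ (-0.031, -0.987, -0.159); φ = arcsin(p_z) ≈ -9.17°, λ = atan2(p_y, p_x) ≈ -91.80°.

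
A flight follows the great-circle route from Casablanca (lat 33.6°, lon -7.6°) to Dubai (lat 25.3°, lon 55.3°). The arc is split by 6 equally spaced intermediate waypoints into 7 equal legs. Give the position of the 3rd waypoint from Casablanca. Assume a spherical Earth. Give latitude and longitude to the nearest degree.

Convert each endpoint to a unit vector on the sphere (x = cos φ cos λ, y = cos φ sin λ, z = sin φ).
The central angle between the endpoints is δ = arccos(p₁·p₂) ≈ 0.953 rad (54.6°).
Interpolate at f = 3/7 with slerp weights a = sin((1−f)δ)/sin δ ≈ 0.635, b = sin(fδ)/sin δ ≈ 0.487.
p = a·p₁ + b·p₂ ≈ (0.775, 0.292, 0.560); φ = arcsin(p_z) ≈ 34.05°, λ = atan2(p_y, p_x) ≈ 20.64°.

≈ lat 34°, lon 21°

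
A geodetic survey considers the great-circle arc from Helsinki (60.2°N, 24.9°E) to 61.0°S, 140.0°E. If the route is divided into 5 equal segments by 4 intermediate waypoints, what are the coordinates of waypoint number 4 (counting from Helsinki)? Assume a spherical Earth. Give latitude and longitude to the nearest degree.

The haversine formula gives a central angle δ ≈ 2.608 rad (149.4°) between the endpoints.
Interpolate at f = 4/5 with slerp weights a = sin((1−f)δ)/sin δ ≈ 0.980, b = sin(fδ)/sin δ ≈ 1.711.
p = a·p₁ + b·p₂ ≈ (-0.194, 0.738, -0.646); φ = arcsin(p_z) ≈ -40.24°, λ = atan2(p_y, p_x) ≈ 104.69°.

≈ 40°S, 105°E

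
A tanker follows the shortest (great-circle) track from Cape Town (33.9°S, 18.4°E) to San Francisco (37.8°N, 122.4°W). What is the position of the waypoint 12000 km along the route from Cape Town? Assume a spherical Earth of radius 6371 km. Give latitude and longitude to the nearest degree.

Convert each endpoint to a unit vector on the sphere (x = cos φ cos λ, y = cos φ sin λ, z = sin φ).
The central angle between the endpoints is δ = arccos(p₁·p₂) ≈ 2.587 rad (148.2°). The total great-circle distance is δ·R ≈ 2.587 × 6371 ≈ 16481 km, so the target fraction is f = 12000/16481 ≈ 0.728.
Interpolate at f ≈ 0.728 with slerp weights a = sin((1−f)δ)/sin δ ≈ 1.228, b = sin(fδ)/sin δ ≈ 1.807.
p = a·p₁ + b·p₂ ≈ (0.202, -0.884, 0.422); φ = arcsin(p_z) ≈ 24.98°, λ = atan2(p_y, p_x) ≈ -77.10°.

≈ 25°N, 77°W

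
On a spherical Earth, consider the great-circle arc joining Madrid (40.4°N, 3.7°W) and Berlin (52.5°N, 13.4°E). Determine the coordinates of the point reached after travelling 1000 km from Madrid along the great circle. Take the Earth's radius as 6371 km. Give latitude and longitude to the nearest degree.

Write both endpoints as unit vectors p₁, p₂ with components (cos φ cos λ, cos φ sin λ, sin φ).
The central angle between the endpoints is δ = arccos(p₁·p₂) ≈ 0.293 rad (16.8°). The total great-circle distance is δ·R ≈ 0.293 × 6371 ≈ 1869 km, so the target fraction is f = 1000/1869 ≈ 0.535.
Interpolate at f ≈ 0.535 with slerp weights a = sin((1−f)δ)/sin δ ≈ 0.470, b = sin(fδ)/sin δ ≈ 0.541.
p = a·p₁ + b·p₂ ≈ (0.677, 0.053, 0.734); φ = arcsin(p_z) ≈ 47.19°, λ = atan2(p_y, p_x) ≈ 4.49°.

≈ 47°N, 4°E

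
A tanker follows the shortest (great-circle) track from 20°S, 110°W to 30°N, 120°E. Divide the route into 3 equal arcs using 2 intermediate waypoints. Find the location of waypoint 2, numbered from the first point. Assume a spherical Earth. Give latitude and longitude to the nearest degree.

≈ 21°N, 169°E

Convert each endpoint to a unit vector on the sphere (x = cos φ cos λ, y = cos φ sin λ, z = sin φ).
The central angle between the endpoints is δ = arccos(p₁·p₂) ≈ 2.338 rad (134.0°).
Interpolate at f = 2/3 with slerp weights a = sin((1−f)δ)/sin δ ≈ 0.976, b = sin(fδ)/sin δ ≈ 1.389.
p = a·p₁ + b·p₂ ≈ (-0.915, 0.180, 0.361); φ = arcsin(p_z) ≈ 21.14°, λ = atan2(p_y, p_x) ≈ 168.89°.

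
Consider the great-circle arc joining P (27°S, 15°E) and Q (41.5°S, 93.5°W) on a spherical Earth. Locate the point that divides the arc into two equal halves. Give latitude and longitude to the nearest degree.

≈ (49°S, 32°W)

From cos δ = sin φ₁ sin φ₂ + cos φ₁ cos φ₂ cos Δλ, the central angle is δ ≈ 1.482 rad (84.9°).
Interpolate at f = 1/2 with slerp weights a = sin((1−f)δ)/sin δ ≈ 0.678, b = sin(fδ)/sin δ ≈ 0.678.
p = a·p₁ + b·p₂ ≈ (0.552, -0.350, -0.757); φ = arcsin(p_z) ≈ -49.16°, λ = atan2(p_y, p_x) ≈ -32.39°.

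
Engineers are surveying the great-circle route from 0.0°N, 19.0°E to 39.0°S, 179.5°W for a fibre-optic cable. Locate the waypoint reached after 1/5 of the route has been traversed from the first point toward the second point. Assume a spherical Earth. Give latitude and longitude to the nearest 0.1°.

≈ 25.5°S, 29.8°E

Write both endpoints as unit vectors p₁, p₂ with components (cos φ cos λ, cos φ sin λ, sin φ).
The central angle between the endpoints is δ = arccos(p₁·p₂) ≈ 2.399 rad (137.5°).
Interpolate at f = 1/5 with slerp weights a = sin((1−f)δ)/sin δ ≈ 1.390, b = sin(fδ)/sin δ ≈ 0.683.
p = a·p₁ + b·p₂ ≈ (0.784, 0.448, -0.430); φ = arcsin(p_z) ≈ -25.46°, λ = atan2(p_y, p_x) ≈ 29.75°.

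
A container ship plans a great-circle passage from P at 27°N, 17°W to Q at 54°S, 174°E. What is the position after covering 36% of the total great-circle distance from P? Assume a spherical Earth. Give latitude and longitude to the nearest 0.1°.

≈ 26.3°S, 29.5°W

From cos δ = sin φ₁ sin φ₂ + cos φ₁ cos φ₂ cos Δλ, the central angle is δ ≈ 2.650 rad (151.8°).
Interpolate at f = 0.36 with slerp weights a = sin((1−f)δ)/sin δ ≈ 2.100, b = sin(fδ)/sin δ ≈ 1.727.
p = a·p₁ + b·p₂ ≈ (0.780, -0.441, -0.443); φ = arcsin(p_z) ≈ -26.32°, λ = atan2(p_y, p_x) ≈ -29.48°.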